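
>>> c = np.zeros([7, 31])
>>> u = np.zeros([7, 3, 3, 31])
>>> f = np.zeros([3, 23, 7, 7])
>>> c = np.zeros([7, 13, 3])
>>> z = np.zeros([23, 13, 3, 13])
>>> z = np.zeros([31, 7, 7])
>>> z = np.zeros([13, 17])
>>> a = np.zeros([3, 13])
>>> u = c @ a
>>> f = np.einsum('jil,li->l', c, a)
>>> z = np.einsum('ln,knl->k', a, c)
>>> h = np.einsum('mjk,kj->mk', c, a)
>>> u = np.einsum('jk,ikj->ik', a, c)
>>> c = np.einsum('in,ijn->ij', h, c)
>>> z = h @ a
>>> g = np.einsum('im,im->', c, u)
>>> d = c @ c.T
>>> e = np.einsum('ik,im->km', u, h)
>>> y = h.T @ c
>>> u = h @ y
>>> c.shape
(7, 13)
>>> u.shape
(7, 13)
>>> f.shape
(3,)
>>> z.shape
(7, 13)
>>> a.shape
(3, 13)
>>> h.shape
(7, 3)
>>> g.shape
()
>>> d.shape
(7, 7)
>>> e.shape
(13, 3)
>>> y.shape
(3, 13)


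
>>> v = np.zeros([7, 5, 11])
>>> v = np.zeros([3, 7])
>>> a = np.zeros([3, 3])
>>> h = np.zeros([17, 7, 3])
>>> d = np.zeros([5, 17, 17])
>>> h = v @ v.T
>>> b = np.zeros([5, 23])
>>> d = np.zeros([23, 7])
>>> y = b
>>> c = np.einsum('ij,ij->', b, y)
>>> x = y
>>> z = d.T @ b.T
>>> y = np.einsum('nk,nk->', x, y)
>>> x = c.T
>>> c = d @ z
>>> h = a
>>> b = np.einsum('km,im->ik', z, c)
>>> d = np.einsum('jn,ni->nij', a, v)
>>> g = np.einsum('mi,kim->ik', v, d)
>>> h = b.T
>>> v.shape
(3, 7)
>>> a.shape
(3, 3)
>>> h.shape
(7, 23)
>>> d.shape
(3, 7, 3)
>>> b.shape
(23, 7)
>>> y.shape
()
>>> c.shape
(23, 5)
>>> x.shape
()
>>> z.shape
(7, 5)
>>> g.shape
(7, 3)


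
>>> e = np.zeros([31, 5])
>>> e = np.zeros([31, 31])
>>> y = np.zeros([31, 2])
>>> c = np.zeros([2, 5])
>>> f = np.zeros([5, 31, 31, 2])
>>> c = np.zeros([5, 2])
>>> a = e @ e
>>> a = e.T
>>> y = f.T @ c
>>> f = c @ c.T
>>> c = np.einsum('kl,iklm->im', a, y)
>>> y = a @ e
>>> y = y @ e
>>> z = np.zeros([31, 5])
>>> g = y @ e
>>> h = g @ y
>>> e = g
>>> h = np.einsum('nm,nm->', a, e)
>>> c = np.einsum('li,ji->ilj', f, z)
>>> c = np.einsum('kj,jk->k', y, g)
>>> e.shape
(31, 31)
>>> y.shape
(31, 31)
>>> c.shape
(31,)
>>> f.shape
(5, 5)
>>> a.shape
(31, 31)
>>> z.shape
(31, 5)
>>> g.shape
(31, 31)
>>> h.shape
()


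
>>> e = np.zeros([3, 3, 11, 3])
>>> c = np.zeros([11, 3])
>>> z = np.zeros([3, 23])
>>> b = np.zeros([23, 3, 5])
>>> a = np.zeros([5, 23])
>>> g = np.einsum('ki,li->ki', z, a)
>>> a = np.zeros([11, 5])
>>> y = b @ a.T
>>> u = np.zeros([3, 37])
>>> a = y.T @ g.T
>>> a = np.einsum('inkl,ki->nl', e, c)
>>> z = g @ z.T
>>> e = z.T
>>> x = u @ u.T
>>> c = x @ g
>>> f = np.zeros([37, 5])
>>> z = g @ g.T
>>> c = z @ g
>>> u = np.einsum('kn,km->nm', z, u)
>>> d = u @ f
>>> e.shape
(3, 3)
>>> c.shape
(3, 23)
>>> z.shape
(3, 3)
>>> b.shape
(23, 3, 5)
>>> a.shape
(3, 3)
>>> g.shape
(3, 23)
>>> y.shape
(23, 3, 11)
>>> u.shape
(3, 37)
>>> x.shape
(3, 3)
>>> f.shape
(37, 5)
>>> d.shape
(3, 5)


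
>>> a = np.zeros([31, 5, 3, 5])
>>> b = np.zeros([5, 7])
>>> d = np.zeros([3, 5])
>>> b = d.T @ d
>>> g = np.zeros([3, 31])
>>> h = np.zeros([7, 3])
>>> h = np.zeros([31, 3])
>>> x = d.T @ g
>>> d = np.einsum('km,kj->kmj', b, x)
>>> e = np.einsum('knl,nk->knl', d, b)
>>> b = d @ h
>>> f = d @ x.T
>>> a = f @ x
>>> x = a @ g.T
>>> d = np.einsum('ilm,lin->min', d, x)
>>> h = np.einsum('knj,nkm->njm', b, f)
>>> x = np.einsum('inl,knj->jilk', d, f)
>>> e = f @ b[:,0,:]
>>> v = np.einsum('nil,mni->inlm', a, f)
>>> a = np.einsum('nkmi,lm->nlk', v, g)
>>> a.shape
(5, 3, 5)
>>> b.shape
(5, 5, 3)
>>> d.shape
(31, 5, 3)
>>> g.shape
(3, 31)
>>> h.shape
(5, 3, 5)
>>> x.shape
(5, 31, 3, 5)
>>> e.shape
(5, 5, 3)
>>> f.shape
(5, 5, 5)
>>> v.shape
(5, 5, 31, 5)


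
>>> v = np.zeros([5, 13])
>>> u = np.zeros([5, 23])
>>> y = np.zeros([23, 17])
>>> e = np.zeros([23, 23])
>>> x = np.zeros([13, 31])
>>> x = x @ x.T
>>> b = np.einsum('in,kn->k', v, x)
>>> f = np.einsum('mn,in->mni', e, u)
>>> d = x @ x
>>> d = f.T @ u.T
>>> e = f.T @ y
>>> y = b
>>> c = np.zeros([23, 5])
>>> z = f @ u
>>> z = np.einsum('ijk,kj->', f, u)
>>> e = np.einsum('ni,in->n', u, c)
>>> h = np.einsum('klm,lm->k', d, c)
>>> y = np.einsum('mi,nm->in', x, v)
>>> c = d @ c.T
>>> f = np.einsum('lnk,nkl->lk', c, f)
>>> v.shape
(5, 13)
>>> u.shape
(5, 23)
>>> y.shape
(13, 5)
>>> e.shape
(5,)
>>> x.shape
(13, 13)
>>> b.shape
(13,)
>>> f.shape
(5, 23)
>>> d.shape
(5, 23, 5)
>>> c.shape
(5, 23, 23)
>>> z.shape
()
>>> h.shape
(5,)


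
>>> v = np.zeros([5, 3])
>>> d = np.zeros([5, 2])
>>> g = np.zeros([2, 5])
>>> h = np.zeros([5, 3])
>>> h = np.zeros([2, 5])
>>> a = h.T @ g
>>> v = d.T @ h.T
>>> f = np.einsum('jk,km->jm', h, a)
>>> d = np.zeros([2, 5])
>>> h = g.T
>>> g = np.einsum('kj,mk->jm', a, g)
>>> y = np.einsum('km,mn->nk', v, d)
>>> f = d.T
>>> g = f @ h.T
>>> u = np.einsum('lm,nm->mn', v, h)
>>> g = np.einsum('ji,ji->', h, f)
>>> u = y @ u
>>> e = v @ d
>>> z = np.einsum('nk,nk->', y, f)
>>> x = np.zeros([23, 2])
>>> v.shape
(2, 2)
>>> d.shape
(2, 5)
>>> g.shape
()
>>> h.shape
(5, 2)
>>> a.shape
(5, 5)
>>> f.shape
(5, 2)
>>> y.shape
(5, 2)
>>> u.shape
(5, 5)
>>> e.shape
(2, 5)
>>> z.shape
()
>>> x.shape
(23, 2)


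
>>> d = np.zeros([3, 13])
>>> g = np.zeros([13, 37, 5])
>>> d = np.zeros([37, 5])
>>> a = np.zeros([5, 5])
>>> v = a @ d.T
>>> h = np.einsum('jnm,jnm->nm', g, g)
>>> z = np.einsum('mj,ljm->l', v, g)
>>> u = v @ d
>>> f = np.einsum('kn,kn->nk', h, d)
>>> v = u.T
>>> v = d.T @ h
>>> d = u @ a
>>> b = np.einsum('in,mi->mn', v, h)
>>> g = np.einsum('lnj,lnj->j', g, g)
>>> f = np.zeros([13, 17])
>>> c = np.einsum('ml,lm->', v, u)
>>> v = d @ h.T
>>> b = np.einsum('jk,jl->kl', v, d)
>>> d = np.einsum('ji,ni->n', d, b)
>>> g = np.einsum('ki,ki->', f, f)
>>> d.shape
(37,)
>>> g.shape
()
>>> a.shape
(5, 5)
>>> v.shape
(5, 37)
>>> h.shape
(37, 5)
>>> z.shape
(13,)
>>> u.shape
(5, 5)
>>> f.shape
(13, 17)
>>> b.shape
(37, 5)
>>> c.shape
()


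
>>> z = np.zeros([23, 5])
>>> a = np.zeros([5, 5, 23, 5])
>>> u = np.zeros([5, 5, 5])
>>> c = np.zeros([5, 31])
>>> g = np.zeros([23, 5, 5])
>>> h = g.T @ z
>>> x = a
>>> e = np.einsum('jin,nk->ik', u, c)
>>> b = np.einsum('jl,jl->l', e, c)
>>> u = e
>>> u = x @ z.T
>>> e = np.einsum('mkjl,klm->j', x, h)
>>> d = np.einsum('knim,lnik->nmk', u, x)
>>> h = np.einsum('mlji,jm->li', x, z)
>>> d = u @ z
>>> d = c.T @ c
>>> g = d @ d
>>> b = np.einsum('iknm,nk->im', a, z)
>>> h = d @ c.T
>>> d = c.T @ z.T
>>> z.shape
(23, 5)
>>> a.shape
(5, 5, 23, 5)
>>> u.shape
(5, 5, 23, 23)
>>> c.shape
(5, 31)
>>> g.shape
(31, 31)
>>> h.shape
(31, 5)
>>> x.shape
(5, 5, 23, 5)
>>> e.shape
(23,)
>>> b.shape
(5, 5)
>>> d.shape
(31, 23)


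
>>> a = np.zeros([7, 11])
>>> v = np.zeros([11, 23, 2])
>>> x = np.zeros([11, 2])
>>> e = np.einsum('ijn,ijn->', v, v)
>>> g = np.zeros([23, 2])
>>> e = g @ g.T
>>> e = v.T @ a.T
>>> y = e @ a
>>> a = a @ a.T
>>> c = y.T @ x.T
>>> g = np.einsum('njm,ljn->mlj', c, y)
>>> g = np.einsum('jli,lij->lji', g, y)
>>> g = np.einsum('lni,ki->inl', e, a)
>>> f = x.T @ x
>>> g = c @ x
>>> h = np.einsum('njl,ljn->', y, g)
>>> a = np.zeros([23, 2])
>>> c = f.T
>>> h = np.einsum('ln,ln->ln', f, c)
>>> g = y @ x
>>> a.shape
(23, 2)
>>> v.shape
(11, 23, 2)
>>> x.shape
(11, 2)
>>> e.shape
(2, 23, 7)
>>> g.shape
(2, 23, 2)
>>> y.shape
(2, 23, 11)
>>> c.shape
(2, 2)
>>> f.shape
(2, 2)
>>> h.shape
(2, 2)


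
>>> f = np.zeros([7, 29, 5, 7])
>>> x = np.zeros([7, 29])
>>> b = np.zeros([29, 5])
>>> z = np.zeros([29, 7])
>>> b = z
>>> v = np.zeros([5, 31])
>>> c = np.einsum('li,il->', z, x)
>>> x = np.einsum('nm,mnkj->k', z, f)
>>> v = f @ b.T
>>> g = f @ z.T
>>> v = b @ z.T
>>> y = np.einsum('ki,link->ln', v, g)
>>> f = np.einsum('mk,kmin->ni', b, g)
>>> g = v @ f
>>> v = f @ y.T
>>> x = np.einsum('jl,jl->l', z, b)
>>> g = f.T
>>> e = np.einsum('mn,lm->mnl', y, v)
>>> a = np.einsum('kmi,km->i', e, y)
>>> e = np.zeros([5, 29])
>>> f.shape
(29, 5)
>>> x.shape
(7,)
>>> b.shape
(29, 7)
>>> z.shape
(29, 7)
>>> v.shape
(29, 7)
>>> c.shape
()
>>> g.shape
(5, 29)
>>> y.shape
(7, 5)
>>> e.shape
(5, 29)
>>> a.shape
(29,)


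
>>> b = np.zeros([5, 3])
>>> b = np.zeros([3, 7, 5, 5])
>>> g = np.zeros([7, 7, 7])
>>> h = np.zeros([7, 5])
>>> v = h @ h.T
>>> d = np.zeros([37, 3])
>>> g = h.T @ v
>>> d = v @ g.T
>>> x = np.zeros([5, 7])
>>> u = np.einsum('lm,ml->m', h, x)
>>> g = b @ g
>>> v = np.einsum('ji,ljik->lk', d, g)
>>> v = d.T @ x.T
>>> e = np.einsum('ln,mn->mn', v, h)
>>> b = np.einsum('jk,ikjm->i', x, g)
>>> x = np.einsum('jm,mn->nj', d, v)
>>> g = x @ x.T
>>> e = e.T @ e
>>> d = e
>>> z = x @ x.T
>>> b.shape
(3,)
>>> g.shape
(5, 5)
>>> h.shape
(7, 5)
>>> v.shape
(5, 5)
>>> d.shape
(5, 5)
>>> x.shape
(5, 7)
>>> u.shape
(5,)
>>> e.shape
(5, 5)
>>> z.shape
(5, 5)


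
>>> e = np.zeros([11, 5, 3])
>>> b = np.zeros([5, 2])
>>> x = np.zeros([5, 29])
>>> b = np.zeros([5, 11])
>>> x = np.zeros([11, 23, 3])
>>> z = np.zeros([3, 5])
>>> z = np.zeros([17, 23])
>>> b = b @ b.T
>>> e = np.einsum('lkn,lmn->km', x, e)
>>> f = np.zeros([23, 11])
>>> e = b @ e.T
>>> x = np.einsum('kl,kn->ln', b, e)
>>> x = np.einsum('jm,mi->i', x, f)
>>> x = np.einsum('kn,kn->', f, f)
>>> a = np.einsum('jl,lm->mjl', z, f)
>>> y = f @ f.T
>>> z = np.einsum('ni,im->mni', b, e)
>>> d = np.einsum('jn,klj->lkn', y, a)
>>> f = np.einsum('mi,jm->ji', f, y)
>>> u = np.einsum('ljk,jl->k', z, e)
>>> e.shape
(5, 23)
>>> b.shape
(5, 5)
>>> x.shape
()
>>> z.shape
(23, 5, 5)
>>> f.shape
(23, 11)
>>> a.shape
(11, 17, 23)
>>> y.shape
(23, 23)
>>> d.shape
(17, 11, 23)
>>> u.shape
(5,)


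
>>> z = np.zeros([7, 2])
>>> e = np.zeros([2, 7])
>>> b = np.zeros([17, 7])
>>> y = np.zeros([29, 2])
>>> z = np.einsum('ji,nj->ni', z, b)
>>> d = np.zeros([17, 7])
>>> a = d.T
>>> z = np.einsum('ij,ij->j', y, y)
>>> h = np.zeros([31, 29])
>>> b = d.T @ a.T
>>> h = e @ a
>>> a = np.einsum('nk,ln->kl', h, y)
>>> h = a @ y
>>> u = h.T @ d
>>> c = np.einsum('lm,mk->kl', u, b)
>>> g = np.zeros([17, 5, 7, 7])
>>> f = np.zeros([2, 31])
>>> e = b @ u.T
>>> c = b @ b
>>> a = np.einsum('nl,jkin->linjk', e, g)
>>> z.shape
(2,)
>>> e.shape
(7, 2)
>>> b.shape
(7, 7)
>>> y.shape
(29, 2)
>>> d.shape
(17, 7)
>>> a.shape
(2, 7, 7, 17, 5)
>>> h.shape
(17, 2)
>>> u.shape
(2, 7)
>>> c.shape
(7, 7)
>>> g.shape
(17, 5, 7, 7)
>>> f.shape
(2, 31)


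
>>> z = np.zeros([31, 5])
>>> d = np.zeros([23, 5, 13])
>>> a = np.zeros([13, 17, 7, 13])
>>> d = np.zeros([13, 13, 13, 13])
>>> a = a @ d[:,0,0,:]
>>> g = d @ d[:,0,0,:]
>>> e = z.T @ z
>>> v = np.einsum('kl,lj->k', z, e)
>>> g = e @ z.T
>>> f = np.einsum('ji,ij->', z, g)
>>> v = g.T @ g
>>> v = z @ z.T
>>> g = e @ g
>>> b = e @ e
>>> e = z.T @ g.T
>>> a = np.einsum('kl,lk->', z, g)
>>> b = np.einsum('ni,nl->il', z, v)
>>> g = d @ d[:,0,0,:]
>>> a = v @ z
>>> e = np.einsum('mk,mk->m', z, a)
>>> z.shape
(31, 5)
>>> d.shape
(13, 13, 13, 13)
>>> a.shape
(31, 5)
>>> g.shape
(13, 13, 13, 13)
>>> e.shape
(31,)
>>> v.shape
(31, 31)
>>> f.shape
()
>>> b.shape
(5, 31)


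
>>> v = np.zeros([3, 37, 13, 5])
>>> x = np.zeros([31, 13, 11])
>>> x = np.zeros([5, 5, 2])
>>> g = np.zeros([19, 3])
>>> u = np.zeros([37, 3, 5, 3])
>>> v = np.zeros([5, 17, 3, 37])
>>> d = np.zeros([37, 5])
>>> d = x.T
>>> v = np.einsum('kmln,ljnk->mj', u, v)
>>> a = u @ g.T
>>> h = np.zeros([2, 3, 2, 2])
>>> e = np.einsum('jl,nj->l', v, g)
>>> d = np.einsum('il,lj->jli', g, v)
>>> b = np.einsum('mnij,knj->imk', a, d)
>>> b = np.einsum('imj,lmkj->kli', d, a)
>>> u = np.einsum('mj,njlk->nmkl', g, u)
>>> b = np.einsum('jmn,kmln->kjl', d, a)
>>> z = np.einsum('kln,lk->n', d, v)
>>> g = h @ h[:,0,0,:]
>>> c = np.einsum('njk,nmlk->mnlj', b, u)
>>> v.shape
(3, 17)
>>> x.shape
(5, 5, 2)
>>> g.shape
(2, 3, 2, 2)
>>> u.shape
(37, 19, 3, 5)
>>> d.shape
(17, 3, 19)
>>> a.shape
(37, 3, 5, 19)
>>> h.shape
(2, 3, 2, 2)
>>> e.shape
(17,)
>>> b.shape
(37, 17, 5)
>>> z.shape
(19,)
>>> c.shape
(19, 37, 3, 17)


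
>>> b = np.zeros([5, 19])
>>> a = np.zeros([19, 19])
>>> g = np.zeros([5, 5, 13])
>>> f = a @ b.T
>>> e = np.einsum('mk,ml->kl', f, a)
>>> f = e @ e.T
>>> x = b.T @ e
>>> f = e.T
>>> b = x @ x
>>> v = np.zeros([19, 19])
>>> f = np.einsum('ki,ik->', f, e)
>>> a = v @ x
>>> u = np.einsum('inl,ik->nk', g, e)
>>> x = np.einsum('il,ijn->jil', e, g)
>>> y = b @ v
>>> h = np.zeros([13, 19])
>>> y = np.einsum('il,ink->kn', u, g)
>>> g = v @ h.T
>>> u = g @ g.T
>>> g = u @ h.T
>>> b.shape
(19, 19)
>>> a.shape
(19, 19)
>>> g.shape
(19, 13)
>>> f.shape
()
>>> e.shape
(5, 19)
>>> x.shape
(5, 5, 19)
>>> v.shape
(19, 19)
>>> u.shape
(19, 19)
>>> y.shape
(13, 5)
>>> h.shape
(13, 19)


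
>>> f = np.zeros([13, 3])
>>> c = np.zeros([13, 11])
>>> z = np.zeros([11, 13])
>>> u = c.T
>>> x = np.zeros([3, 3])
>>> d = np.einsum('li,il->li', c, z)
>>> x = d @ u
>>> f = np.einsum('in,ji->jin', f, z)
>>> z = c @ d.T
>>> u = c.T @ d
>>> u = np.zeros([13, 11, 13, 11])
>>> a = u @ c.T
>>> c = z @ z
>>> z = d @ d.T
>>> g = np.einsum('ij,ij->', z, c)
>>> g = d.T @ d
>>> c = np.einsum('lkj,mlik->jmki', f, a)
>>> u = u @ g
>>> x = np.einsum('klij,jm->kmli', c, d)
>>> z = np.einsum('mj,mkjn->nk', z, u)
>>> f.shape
(11, 13, 3)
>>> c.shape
(3, 13, 13, 13)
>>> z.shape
(11, 11)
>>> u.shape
(13, 11, 13, 11)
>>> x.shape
(3, 11, 13, 13)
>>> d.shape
(13, 11)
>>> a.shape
(13, 11, 13, 13)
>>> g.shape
(11, 11)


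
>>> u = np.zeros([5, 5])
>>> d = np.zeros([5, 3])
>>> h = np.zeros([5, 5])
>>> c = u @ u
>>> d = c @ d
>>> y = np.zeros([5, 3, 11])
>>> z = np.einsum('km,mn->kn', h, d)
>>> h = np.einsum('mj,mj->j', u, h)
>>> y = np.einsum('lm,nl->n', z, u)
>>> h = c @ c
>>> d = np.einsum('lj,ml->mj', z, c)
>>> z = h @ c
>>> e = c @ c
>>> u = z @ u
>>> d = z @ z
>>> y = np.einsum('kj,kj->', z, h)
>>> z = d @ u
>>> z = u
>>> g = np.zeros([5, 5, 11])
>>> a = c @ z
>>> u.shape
(5, 5)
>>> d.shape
(5, 5)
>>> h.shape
(5, 5)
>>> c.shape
(5, 5)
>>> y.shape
()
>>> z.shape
(5, 5)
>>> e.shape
(5, 5)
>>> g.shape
(5, 5, 11)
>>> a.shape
(5, 5)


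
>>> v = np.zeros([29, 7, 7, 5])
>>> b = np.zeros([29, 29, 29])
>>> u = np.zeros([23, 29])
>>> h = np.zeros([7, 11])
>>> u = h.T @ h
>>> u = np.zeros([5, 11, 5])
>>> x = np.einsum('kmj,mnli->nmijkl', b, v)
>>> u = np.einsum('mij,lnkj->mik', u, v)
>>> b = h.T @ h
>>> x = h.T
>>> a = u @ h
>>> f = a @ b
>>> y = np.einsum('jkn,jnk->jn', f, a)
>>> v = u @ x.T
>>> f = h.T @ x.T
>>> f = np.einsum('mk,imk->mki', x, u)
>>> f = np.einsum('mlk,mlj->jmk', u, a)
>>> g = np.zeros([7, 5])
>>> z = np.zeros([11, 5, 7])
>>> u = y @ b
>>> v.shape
(5, 11, 11)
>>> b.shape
(11, 11)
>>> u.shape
(5, 11)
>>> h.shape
(7, 11)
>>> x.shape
(11, 7)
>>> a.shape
(5, 11, 11)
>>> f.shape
(11, 5, 7)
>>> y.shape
(5, 11)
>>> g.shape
(7, 5)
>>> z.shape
(11, 5, 7)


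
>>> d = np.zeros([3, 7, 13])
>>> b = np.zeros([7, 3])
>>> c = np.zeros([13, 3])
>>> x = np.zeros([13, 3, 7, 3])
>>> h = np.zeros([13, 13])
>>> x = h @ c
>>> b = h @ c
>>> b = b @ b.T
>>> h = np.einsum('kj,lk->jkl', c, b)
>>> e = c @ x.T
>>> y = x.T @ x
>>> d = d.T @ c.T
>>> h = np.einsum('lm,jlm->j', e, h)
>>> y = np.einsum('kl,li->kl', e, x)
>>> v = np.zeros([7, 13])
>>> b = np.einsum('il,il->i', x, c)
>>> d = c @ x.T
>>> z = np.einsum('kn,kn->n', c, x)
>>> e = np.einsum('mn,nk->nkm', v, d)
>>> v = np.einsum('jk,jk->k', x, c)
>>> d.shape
(13, 13)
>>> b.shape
(13,)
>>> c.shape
(13, 3)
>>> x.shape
(13, 3)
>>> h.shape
(3,)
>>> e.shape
(13, 13, 7)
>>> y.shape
(13, 13)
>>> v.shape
(3,)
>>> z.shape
(3,)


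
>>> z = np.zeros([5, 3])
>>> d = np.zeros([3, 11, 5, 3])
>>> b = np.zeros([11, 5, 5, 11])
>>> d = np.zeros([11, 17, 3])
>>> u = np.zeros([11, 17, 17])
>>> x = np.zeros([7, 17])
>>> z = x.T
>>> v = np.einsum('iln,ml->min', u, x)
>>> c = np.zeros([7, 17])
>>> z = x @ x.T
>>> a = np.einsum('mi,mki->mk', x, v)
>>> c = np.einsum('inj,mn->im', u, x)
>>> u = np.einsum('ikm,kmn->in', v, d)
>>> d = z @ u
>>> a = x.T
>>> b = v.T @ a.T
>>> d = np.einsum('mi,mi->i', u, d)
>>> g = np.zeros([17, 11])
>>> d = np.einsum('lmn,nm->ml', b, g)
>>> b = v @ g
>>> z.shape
(7, 7)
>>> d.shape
(11, 17)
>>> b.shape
(7, 11, 11)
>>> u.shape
(7, 3)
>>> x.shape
(7, 17)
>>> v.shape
(7, 11, 17)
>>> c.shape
(11, 7)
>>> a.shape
(17, 7)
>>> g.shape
(17, 11)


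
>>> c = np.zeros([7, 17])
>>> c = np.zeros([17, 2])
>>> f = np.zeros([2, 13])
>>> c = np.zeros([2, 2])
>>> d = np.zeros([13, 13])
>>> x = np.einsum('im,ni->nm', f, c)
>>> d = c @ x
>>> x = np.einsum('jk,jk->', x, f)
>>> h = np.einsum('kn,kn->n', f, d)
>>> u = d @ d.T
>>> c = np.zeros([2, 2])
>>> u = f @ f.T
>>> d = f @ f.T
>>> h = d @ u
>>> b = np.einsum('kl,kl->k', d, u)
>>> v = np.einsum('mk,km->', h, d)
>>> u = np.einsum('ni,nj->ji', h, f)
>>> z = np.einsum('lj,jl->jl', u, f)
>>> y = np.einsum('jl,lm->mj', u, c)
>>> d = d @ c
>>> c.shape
(2, 2)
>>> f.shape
(2, 13)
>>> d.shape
(2, 2)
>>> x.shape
()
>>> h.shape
(2, 2)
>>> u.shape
(13, 2)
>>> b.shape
(2,)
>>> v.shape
()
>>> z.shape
(2, 13)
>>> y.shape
(2, 13)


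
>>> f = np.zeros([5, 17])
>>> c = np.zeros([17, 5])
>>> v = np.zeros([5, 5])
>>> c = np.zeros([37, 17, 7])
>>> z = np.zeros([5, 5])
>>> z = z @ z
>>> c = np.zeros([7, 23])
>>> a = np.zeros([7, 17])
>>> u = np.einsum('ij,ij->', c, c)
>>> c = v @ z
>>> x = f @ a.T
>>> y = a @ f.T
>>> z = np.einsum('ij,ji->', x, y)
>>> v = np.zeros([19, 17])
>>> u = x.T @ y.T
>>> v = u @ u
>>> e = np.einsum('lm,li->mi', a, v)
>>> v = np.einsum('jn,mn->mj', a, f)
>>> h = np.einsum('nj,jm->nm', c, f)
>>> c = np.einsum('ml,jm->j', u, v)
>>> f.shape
(5, 17)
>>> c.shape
(5,)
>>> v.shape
(5, 7)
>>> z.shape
()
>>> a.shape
(7, 17)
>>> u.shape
(7, 7)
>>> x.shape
(5, 7)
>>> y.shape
(7, 5)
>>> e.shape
(17, 7)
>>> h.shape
(5, 17)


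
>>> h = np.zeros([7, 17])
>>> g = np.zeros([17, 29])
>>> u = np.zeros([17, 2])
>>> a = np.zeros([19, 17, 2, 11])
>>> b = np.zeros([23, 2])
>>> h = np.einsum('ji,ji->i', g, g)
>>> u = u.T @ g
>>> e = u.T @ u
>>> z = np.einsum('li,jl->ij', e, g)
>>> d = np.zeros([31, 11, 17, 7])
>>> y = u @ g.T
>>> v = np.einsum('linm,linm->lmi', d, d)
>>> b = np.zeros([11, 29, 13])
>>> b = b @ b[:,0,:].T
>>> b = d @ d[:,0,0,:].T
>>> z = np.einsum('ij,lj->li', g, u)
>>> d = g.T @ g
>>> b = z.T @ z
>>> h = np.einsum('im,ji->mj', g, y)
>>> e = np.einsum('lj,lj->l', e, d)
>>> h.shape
(29, 2)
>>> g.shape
(17, 29)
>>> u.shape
(2, 29)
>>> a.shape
(19, 17, 2, 11)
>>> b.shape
(17, 17)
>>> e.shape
(29,)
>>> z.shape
(2, 17)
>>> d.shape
(29, 29)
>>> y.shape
(2, 17)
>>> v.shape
(31, 7, 11)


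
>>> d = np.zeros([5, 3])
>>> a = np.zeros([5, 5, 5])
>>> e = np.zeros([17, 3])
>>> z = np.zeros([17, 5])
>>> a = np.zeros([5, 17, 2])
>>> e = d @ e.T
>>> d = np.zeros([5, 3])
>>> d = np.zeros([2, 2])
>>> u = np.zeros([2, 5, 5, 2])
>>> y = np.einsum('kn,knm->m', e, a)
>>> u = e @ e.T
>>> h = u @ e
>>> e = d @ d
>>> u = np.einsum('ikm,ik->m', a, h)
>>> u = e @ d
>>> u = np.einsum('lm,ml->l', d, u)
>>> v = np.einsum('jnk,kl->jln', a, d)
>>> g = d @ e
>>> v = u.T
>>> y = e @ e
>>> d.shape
(2, 2)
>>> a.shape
(5, 17, 2)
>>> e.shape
(2, 2)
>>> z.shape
(17, 5)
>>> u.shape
(2,)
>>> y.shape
(2, 2)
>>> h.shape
(5, 17)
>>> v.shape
(2,)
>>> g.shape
(2, 2)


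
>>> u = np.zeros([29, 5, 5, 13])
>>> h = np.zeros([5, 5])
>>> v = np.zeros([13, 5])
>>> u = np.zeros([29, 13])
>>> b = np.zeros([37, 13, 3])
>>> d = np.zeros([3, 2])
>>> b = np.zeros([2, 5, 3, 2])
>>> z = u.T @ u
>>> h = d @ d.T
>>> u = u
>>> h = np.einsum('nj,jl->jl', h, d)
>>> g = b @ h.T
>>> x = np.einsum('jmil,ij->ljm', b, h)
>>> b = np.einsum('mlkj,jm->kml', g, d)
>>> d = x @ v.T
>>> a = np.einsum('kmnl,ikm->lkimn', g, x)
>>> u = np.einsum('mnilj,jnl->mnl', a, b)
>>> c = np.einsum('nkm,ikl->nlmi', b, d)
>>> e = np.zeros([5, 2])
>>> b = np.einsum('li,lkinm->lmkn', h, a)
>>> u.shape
(3, 2, 5)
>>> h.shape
(3, 2)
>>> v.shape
(13, 5)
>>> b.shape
(3, 3, 2, 5)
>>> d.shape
(2, 2, 13)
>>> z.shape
(13, 13)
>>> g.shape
(2, 5, 3, 3)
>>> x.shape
(2, 2, 5)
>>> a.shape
(3, 2, 2, 5, 3)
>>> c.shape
(3, 13, 5, 2)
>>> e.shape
(5, 2)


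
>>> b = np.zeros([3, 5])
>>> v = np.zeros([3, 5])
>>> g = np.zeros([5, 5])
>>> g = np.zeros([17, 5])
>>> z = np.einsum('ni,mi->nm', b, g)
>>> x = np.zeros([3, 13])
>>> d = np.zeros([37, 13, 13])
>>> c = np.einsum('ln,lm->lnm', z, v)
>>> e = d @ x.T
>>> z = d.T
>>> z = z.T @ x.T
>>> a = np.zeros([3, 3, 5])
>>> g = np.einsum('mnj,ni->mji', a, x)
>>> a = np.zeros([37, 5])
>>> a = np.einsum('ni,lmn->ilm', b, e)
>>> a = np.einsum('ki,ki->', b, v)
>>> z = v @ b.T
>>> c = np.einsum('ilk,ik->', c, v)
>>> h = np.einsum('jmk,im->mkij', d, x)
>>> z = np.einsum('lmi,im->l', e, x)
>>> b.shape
(3, 5)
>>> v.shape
(3, 5)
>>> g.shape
(3, 5, 13)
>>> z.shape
(37,)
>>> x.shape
(3, 13)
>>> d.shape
(37, 13, 13)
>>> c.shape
()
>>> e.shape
(37, 13, 3)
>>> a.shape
()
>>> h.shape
(13, 13, 3, 37)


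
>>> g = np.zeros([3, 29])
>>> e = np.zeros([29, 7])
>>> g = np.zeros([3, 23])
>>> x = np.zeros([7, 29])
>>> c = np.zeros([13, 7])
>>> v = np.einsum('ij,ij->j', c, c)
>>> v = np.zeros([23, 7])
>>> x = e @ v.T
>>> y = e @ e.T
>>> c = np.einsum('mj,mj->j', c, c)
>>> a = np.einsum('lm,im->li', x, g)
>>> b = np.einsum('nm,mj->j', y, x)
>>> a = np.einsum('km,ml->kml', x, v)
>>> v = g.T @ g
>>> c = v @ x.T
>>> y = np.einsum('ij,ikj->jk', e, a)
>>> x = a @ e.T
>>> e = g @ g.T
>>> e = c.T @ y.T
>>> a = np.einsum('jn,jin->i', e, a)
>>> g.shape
(3, 23)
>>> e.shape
(29, 7)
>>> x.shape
(29, 23, 29)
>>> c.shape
(23, 29)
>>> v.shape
(23, 23)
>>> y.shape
(7, 23)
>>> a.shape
(23,)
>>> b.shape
(23,)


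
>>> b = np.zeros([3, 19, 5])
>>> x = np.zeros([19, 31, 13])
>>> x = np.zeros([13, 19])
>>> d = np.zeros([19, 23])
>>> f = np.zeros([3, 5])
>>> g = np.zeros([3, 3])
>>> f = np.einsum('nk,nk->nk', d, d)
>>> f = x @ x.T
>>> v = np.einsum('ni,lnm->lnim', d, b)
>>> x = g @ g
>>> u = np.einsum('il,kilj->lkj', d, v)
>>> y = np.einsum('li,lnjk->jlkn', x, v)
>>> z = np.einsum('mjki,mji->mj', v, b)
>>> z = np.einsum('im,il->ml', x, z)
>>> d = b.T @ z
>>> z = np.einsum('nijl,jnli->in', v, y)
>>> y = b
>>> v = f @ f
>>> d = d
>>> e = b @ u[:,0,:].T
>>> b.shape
(3, 19, 5)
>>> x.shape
(3, 3)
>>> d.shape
(5, 19, 19)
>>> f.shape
(13, 13)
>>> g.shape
(3, 3)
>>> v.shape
(13, 13)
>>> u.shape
(23, 3, 5)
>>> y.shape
(3, 19, 5)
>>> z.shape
(19, 3)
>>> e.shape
(3, 19, 23)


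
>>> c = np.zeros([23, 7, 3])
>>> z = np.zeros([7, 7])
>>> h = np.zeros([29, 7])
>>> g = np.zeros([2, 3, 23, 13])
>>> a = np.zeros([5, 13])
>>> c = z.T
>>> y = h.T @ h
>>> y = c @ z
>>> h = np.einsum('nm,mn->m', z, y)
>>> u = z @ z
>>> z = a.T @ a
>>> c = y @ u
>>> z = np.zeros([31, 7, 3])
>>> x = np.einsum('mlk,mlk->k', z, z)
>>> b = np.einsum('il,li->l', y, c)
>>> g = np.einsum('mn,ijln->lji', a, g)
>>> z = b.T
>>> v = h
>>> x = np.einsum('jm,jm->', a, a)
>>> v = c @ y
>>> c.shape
(7, 7)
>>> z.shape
(7,)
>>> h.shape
(7,)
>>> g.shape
(23, 3, 2)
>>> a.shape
(5, 13)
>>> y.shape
(7, 7)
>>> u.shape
(7, 7)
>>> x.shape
()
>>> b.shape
(7,)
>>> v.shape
(7, 7)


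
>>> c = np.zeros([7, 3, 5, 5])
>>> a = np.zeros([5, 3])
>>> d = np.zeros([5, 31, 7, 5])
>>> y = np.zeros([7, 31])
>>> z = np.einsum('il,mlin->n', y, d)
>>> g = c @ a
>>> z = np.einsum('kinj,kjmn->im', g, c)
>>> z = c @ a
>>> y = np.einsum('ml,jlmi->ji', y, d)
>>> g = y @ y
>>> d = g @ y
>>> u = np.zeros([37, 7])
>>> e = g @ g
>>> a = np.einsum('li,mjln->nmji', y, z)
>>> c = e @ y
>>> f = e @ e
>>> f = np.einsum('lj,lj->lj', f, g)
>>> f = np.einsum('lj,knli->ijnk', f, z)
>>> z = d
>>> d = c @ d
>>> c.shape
(5, 5)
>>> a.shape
(3, 7, 3, 5)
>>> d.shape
(5, 5)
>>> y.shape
(5, 5)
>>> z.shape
(5, 5)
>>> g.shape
(5, 5)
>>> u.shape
(37, 7)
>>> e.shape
(5, 5)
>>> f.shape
(3, 5, 3, 7)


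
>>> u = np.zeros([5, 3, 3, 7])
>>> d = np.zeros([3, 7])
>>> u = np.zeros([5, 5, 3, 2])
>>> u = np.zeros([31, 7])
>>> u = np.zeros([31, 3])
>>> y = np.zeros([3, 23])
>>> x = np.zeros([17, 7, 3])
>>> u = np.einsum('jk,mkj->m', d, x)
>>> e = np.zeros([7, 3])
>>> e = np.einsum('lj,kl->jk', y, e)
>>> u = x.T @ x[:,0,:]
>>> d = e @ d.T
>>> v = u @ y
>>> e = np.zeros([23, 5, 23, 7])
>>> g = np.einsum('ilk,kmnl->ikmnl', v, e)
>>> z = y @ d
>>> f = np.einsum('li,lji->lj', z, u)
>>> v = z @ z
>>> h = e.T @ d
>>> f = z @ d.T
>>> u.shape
(3, 7, 3)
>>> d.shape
(23, 3)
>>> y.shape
(3, 23)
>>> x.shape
(17, 7, 3)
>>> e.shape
(23, 5, 23, 7)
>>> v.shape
(3, 3)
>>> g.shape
(3, 23, 5, 23, 7)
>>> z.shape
(3, 3)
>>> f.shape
(3, 23)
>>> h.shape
(7, 23, 5, 3)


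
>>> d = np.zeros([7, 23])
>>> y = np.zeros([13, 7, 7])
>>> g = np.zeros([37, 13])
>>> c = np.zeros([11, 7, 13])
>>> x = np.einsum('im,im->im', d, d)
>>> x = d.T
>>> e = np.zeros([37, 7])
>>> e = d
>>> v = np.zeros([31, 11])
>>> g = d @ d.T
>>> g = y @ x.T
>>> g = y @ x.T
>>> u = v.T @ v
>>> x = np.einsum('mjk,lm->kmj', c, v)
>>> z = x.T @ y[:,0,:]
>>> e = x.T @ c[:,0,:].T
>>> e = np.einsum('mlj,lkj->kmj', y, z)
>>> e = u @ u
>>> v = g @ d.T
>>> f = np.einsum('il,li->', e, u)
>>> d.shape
(7, 23)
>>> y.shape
(13, 7, 7)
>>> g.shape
(13, 7, 23)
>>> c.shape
(11, 7, 13)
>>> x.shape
(13, 11, 7)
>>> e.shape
(11, 11)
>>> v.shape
(13, 7, 7)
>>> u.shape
(11, 11)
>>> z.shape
(7, 11, 7)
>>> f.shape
()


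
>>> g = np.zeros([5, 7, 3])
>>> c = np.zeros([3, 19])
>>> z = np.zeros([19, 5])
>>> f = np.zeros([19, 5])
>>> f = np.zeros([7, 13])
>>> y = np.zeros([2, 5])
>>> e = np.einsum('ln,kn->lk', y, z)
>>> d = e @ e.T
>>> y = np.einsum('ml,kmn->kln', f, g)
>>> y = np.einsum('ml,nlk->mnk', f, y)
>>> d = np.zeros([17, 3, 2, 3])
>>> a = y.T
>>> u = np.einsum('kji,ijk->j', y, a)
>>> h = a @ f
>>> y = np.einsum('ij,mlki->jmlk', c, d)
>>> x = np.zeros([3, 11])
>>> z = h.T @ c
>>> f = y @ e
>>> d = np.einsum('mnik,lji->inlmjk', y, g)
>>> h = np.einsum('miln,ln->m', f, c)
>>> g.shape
(5, 7, 3)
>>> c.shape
(3, 19)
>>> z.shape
(13, 5, 19)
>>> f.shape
(19, 17, 3, 19)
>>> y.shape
(19, 17, 3, 2)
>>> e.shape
(2, 19)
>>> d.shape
(3, 17, 5, 19, 7, 2)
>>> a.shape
(3, 5, 7)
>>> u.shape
(5,)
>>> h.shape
(19,)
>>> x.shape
(3, 11)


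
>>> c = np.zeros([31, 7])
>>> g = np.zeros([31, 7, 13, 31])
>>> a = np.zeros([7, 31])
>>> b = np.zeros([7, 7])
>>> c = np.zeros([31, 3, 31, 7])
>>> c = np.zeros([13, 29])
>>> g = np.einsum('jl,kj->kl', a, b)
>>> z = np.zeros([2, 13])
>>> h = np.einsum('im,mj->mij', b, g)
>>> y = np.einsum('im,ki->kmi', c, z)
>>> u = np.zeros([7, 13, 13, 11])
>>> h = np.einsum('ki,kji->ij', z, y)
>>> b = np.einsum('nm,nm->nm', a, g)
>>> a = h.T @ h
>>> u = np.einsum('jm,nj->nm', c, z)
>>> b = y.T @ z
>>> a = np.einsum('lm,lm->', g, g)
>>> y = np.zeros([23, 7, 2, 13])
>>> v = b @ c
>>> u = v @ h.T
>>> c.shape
(13, 29)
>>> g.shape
(7, 31)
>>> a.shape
()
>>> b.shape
(13, 29, 13)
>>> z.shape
(2, 13)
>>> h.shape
(13, 29)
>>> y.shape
(23, 7, 2, 13)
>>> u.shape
(13, 29, 13)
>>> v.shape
(13, 29, 29)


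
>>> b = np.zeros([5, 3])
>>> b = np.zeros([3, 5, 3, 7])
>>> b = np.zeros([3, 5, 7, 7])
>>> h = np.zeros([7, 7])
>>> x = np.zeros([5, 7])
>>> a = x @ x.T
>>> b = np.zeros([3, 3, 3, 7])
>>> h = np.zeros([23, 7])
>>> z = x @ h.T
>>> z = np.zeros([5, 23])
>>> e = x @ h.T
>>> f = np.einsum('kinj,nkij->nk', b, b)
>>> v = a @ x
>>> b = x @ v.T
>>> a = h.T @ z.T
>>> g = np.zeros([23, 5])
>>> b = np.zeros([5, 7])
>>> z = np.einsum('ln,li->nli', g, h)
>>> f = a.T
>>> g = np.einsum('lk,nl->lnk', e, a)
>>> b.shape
(5, 7)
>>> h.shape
(23, 7)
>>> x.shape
(5, 7)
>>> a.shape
(7, 5)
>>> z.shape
(5, 23, 7)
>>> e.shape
(5, 23)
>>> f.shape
(5, 7)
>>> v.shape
(5, 7)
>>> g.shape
(5, 7, 23)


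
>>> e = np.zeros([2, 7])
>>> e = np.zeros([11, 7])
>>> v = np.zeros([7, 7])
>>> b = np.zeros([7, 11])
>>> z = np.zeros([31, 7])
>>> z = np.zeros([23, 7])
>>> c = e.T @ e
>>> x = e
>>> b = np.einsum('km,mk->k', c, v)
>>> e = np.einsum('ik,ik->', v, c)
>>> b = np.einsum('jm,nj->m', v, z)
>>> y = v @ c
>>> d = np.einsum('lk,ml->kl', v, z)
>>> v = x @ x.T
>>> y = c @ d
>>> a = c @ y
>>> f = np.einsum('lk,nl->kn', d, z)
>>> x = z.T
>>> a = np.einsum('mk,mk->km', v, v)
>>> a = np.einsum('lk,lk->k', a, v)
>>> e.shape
()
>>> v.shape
(11, 11)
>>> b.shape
(7,)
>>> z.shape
(23, 7)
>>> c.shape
(7, 7)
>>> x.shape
(7, 23)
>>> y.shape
(7, 7)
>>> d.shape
(7, 7)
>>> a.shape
(11,)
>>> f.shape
(7, 23)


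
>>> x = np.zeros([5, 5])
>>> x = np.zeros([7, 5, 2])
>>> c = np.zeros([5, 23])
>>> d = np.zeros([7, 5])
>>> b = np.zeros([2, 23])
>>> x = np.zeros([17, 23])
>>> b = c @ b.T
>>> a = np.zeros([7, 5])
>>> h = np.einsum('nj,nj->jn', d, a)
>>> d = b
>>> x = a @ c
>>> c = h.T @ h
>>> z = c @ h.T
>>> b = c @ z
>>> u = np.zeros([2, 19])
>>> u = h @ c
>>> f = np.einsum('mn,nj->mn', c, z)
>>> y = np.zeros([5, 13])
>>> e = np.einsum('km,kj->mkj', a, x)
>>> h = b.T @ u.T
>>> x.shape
(7, 23)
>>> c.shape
(7, 7)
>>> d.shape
(5, 2)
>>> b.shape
(7, 5)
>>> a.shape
(7, 5)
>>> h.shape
(5, 5)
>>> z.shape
(7, 5)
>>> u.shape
(5, 7)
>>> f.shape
(7, 7)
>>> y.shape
(5, 13)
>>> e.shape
(5, 7, 23)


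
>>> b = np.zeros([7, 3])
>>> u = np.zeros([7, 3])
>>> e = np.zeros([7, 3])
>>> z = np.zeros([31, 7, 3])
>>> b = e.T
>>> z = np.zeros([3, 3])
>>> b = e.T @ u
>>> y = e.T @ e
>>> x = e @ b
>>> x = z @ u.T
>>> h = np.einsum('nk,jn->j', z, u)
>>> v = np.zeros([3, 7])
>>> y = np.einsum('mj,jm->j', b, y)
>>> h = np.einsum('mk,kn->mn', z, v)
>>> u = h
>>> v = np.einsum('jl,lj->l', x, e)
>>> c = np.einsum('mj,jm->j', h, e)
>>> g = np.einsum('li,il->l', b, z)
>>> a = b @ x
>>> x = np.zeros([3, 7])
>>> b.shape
(3, 3)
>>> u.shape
(3, 7)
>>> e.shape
(7, 3)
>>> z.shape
(3, 3)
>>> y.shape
(3,)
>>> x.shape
(3, 7)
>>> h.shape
(3, 7)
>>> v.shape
(7,)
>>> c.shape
(7,)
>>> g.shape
(3,)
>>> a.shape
(3, 7)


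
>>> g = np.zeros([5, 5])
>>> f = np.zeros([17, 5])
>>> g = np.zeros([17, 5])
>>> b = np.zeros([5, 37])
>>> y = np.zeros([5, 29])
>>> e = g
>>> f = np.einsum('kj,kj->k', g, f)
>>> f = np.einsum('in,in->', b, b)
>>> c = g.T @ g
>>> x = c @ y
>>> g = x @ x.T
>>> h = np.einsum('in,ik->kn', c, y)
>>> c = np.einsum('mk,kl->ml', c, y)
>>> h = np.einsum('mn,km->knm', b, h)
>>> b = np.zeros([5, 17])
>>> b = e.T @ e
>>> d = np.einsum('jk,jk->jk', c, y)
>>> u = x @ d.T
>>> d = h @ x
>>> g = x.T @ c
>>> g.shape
(29, 29)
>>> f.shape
()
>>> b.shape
(5, 5)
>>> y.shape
(5, 29)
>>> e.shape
(17, 5)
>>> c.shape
(5, 29)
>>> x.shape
(5, 29)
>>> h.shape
(29, 37, 5)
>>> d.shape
(29, 37, 29)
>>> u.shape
(5, 5)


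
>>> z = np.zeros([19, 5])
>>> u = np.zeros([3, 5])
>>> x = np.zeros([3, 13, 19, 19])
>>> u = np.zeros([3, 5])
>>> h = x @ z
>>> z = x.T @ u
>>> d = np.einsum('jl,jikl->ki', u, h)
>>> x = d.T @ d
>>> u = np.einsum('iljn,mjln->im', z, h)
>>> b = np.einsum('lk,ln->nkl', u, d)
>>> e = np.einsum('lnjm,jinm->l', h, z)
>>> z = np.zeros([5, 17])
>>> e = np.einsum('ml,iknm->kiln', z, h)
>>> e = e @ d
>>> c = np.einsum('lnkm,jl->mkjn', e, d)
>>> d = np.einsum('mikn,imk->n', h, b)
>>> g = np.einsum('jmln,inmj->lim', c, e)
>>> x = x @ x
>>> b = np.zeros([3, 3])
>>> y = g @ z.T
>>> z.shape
(5, 17)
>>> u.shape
(19, 3)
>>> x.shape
(13, 13)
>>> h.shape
(3, 13, 19, 5)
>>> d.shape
(5,)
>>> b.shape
(3, 3)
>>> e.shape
(13, 3, 17, 13)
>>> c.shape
(13, 17, 19, 3)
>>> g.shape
(19, 13, 17)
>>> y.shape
(19, 13, 5)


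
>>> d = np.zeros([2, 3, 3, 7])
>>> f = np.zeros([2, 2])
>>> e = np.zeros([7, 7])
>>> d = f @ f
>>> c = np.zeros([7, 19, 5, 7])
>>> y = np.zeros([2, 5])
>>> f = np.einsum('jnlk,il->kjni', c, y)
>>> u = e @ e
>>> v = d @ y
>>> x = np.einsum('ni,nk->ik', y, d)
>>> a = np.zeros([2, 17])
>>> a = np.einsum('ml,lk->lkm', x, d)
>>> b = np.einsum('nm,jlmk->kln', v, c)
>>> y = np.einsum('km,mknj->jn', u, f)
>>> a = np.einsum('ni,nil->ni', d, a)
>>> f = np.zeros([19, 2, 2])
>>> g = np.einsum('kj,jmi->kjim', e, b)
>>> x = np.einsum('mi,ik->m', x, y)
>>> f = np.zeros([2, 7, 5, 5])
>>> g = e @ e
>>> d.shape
(2, 2)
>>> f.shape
(2, 7, 5, 5)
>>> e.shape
(7, 7)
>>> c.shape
(7, 19, 5, 7)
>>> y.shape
(2, 19)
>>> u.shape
(7, 7)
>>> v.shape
(2, 5)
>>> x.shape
(5,)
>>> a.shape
(2, 2)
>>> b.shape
(7, 19, 2)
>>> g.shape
(7, 7)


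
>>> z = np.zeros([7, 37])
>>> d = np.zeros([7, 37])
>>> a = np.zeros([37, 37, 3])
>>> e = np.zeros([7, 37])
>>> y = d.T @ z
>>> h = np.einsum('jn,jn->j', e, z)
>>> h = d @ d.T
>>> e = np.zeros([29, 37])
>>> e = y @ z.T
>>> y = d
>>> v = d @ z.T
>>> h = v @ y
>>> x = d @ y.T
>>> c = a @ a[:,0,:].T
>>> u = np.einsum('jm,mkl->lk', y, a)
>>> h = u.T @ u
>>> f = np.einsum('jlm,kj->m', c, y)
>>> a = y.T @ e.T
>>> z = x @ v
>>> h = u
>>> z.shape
(7, 7)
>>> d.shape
(7, 37)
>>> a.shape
(37, 37)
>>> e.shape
(37, 7)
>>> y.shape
(7, 37)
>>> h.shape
(3, 37)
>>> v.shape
(7, 7)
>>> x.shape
(7, 7)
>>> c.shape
(37, 37, 37)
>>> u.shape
(3, 37)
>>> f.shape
(37,)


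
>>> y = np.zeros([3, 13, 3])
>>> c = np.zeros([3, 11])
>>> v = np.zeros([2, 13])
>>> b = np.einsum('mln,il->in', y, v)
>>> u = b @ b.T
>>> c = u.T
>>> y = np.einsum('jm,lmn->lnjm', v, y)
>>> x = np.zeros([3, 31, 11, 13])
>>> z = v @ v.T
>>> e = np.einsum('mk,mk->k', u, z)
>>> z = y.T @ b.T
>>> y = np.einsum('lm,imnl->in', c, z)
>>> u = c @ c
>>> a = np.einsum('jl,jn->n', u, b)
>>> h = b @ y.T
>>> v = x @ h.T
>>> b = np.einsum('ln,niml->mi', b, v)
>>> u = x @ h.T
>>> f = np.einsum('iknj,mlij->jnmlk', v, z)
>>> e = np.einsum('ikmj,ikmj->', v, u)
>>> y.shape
(13, 3)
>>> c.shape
(2, 2)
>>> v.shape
(3, 31, 11, 2)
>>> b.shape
(11, 31)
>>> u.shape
(3, 31, 11, 2)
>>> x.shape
(3, 31, 11, 13)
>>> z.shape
(13, 2, 3, 2)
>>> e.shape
()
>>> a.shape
(3,)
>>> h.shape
(2, 13)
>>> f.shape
(2, 11, 13, 2, 31)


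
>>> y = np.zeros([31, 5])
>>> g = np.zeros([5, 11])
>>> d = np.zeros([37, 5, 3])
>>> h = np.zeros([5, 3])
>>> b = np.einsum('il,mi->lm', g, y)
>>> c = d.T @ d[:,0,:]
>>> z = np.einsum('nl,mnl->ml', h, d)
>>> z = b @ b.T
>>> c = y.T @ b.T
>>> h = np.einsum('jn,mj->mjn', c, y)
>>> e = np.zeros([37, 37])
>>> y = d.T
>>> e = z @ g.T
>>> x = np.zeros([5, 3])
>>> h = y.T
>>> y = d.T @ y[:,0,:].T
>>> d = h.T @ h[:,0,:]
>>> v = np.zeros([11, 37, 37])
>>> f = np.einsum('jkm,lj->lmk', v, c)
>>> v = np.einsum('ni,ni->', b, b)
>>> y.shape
(3, 5, 3)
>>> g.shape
(5, 11)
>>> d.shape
(3, 5, 3)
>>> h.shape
(37, 5, 3)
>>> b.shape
(11, 31)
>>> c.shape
(5, 11)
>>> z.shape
(11, 11)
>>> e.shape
(11, 5)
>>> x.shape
(5, 3)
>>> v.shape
()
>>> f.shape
(5, 37, 37)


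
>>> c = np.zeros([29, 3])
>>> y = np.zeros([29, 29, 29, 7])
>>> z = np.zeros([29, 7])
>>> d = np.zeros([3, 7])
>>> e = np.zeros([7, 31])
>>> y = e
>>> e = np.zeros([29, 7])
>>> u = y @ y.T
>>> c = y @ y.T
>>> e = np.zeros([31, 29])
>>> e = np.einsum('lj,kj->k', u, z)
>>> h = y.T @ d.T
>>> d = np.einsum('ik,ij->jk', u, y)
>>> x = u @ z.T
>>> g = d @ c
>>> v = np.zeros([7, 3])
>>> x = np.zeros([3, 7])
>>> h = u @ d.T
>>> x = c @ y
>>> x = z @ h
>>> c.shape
(7, 7)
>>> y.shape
(7, 31)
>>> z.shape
(29, 7)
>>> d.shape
(31, 7)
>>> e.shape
(29,)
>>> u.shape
(7, 7)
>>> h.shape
(7, 31)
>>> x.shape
(29, 31)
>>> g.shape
(31, 7)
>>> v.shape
(7, 3)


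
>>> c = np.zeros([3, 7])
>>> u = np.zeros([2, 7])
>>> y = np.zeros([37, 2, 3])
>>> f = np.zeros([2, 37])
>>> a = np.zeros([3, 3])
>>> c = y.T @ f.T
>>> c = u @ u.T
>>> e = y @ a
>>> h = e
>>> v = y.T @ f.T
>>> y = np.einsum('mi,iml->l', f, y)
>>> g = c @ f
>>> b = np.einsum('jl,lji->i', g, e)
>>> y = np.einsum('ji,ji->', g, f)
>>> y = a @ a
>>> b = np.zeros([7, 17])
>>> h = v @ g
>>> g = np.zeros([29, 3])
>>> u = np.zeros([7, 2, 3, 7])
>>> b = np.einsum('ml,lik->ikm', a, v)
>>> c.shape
(2, 2)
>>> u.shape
(7, 2, 3, 7)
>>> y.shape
(3, 3)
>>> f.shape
(2, 37)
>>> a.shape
(3, 3)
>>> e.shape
(37, 2, 3)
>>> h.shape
(3, 2, 37)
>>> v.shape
(3, 2, 2)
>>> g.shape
(29, 3)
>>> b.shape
(2, 2, 3)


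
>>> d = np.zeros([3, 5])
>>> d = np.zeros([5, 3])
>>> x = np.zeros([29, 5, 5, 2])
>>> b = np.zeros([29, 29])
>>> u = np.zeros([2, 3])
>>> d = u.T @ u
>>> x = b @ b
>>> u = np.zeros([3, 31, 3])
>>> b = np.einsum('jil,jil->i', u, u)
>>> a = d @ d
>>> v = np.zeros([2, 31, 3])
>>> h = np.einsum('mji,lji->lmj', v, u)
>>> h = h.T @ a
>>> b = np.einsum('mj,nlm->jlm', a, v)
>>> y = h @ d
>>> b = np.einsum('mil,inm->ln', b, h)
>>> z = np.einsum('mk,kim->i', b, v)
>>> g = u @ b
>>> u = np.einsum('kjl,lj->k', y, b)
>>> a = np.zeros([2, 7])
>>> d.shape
(3, 3)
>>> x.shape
(29, 29)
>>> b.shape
(3, 2)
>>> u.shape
(31,)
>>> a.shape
(2, 7)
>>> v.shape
(2, 31, 3)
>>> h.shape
(31, 2, 3)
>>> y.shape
(31, 2, 3)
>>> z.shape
(31,)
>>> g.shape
(3, 31, 2)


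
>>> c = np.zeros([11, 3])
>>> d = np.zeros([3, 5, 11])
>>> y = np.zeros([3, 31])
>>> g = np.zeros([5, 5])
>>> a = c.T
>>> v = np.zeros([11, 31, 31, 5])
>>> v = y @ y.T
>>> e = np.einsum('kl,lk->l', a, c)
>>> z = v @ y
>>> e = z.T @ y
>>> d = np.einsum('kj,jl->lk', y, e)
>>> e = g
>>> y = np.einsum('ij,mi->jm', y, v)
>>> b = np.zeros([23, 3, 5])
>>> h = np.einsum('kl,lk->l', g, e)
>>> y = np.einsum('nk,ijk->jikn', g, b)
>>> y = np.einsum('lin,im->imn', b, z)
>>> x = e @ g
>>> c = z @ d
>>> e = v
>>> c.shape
(3, 3)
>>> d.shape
(31, 3)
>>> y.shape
(3, 31, 5)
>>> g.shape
(5, 5)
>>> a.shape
(3, 11)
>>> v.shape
(3, 3)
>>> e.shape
(3, 3)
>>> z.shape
(3, 31)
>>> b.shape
(23, 3, 5)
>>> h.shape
(5,)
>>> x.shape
(5, 5)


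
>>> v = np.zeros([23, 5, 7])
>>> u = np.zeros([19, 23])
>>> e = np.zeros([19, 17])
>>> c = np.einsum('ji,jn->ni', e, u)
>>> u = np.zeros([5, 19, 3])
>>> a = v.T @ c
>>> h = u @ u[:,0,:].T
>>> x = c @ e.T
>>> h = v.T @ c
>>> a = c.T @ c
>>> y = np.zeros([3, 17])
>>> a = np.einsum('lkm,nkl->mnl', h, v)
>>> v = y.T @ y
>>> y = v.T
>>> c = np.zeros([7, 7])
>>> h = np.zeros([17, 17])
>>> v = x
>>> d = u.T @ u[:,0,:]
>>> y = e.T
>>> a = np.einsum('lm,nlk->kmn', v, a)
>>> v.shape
(23, 19)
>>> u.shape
(5, 19, 3)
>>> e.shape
(19, 17)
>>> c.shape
(7, 7)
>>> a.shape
(7, 19, 17)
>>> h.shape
(17, 17)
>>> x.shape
(23, 19)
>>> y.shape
(17, 19)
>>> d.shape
(3, 19, 3)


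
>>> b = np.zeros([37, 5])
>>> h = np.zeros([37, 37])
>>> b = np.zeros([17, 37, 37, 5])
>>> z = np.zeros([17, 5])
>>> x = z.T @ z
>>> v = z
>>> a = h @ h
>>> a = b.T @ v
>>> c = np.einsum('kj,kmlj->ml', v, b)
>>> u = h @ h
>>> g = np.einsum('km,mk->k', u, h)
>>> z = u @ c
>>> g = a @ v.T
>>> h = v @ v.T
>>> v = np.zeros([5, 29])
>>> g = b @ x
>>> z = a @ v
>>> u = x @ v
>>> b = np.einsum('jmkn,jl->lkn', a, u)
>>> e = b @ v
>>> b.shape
(29, 37, 5)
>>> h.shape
(17, 17)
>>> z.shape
(5, 37, 37, 29)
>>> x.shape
(5, 5)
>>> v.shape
(5, 29)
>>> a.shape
(5, 37, 37, 5)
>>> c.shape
(37, 37)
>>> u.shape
(5, 29)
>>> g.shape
(17, 37, 37, 5)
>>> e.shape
(29, 37, 29)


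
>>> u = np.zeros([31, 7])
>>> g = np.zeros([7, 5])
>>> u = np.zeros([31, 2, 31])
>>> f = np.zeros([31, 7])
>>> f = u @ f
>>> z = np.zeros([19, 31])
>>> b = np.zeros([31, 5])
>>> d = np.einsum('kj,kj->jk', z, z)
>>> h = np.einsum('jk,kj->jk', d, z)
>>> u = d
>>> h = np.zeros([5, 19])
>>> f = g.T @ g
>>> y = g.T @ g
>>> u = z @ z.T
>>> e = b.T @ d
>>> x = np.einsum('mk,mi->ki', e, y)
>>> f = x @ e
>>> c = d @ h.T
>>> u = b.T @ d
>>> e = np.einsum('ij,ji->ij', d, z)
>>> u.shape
(5, 19)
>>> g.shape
(7, 5)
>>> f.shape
(19, 19)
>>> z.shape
(19, 31)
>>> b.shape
(31, 5)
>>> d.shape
(31, 19)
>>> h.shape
(5, 19)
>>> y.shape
(5, 5)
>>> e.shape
(31, 19)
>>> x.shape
(19, 5)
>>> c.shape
(31, 5)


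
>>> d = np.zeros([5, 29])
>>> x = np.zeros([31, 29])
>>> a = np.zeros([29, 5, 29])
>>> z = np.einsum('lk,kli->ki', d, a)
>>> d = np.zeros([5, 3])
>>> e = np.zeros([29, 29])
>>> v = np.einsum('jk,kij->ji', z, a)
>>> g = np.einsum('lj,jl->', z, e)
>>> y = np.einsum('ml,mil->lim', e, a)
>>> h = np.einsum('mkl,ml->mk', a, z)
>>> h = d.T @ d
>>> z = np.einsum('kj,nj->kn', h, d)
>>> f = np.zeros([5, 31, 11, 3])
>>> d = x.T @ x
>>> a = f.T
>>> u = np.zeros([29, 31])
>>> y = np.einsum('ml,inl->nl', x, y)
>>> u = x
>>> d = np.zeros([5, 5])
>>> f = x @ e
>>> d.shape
(5, 5)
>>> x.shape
(31, 29)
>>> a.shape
(3, 11, 31, 5)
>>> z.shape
(3, 5)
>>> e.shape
(29, 29)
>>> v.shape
(29, 5)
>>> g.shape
()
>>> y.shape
(5, 29)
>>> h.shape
(3, 3)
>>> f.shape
(31, 29)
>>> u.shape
(31, 29)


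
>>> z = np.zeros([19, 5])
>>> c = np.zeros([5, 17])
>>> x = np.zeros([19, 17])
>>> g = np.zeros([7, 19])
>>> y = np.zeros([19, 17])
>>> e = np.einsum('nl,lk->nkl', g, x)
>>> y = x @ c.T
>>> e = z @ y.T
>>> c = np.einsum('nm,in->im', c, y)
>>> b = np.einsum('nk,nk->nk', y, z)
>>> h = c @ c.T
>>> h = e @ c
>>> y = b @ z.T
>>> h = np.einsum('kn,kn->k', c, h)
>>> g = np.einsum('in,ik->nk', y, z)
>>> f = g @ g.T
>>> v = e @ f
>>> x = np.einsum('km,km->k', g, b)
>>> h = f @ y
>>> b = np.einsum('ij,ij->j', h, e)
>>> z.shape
(19, 5)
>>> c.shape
(19, 17)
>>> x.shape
(19,)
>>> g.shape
(19, 5)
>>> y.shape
(19, 19)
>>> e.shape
(19, 19)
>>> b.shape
(19,)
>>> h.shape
(19, 19)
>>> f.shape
(19, 19)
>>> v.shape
(19, 19)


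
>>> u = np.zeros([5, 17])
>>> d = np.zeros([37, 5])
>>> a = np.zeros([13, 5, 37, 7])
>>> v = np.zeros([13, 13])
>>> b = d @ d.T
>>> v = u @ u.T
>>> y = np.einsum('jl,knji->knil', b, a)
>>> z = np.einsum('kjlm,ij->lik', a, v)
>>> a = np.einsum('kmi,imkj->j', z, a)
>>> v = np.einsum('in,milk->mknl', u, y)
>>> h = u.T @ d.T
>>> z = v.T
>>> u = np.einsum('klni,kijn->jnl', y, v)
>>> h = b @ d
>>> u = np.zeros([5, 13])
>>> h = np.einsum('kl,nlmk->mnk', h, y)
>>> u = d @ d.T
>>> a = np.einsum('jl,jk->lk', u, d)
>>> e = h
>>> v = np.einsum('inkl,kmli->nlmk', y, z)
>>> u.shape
(37, 37)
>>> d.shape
(37, 5)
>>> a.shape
(37, 5)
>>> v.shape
(5, 37, 17, 7)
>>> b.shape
(37, 37)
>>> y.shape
(13, 5, 7, 37)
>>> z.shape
(7, 17, 37, 13)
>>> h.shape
(7, 13, 37)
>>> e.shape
(7, 13, 37)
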